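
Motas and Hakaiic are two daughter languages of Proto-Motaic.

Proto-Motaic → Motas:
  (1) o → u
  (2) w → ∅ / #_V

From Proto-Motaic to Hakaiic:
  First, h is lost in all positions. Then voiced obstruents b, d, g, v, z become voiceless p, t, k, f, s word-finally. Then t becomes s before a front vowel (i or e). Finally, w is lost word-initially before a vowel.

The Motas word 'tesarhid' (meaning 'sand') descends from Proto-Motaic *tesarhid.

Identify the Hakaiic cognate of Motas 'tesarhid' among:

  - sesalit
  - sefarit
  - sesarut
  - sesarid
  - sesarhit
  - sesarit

sesarit

Hakaiic: *tesarhid > tesarid > tesarit > sesarit  (by h-loss, final devoicing, palatalisation)
The other candidates each miss or misapply at least one Hakaiic change.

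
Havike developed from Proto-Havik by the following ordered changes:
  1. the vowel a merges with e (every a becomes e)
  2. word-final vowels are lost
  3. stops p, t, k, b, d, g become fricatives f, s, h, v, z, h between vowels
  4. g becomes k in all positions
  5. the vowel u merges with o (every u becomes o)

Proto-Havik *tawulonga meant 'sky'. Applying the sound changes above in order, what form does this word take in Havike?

Havike: start from *tawulonga.
  rule 1 (vowel merger): tawulonga → tewulonge
  rule 2 (apocope): tewulonge → tewulong
  rule 3: no change — tewulong
  rule 4 (unconditioned shift): tewulong → tewulonk
  rule 5 (vowel merger): tewulonk → tewolonk
  ⇒ Havike tewolonk

tewolonk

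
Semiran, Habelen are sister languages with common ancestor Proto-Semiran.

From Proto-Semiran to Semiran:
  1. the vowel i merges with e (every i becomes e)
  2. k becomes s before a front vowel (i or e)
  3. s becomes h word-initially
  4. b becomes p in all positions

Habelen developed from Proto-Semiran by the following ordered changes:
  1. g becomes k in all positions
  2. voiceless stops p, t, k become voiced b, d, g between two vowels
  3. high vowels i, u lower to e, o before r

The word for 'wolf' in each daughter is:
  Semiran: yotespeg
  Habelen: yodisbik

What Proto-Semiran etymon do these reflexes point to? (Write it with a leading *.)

Position 4: Semiran has e, Habelen has i. Habelen preserves i here (none of its changes turn any other segment into i), so the proto-segment is *i.
Position 8: Semiran has g, Habelen has k. Semiran preserves g here (none of its changes turn any other segment into g), so the proto-segment is *g.
Position 6: Semiran has p, Habelen has b. Taking the neighbouring segments as reconstructed: Semiran p could go back to *p or *b; Habelen b can only go back to *b — the one source consistent with every daughter is *b.
Continuing position by position gives *yotisbig; check it forward:
Semiran: *yotisbig
  yotisbig → yotesbeg   [vowel merger]
  yotesbeg (rule 2 does not apply)
  yotesbeg (rule 3 does not apply)
  yotesbeg → yotespeg   [unconditioned shift]
  giving Semiran yotespeg.
Habelen: *yotisbig > yotisbik > yodisbik  (by unconditioned shift, intervocalic voicing)
*yotisbig is the unique common source.

*yotisbig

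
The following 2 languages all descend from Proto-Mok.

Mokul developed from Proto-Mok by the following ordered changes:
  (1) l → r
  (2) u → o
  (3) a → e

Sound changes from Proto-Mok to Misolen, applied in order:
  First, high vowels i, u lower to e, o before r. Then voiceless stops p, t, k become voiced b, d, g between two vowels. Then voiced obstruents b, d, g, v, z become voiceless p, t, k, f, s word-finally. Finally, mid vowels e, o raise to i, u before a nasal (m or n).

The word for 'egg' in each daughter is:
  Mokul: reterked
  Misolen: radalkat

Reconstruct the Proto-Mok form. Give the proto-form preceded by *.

*ratalkad

Position 2: Mokul has e, Misolen has a. Misolen preserves a here (none of its changes turn any other segment into a), so the proto-segment is *a.
Position 4: Mokul has e, Misolen has a. Misolen preserves a here (none of its changes turn any other segment into a), so the proto-segment is *a.
Verify the candidate proto-form against each daughter:
Mokul: *ratalkad > ratarkad > reterked  (by unconditioned shift, vowel merger)
Misolen: *ratalkad > radalkad > radalkat  (by intervocalic voicing, final devoicing)
No other proto-form is consistent with every reflex, so the reconstruction is *ratalkad.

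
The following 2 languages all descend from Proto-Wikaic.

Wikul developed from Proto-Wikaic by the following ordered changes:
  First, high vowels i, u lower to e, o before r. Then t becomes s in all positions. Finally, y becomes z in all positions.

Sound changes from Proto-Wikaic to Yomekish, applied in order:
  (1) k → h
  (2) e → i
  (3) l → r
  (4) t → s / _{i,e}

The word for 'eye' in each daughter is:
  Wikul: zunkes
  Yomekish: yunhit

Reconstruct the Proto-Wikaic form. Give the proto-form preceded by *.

Position 6: Wikul has s, Yomekish has t. Yomekish preserves t here (none of its changes turn any other segment into t), so the proto-segment is *t.
Position 4: Wikul has k, Yomekish has h. Wikul preserves k here (none of its changes turn any other segment into k), so the proto-segment is *k.
Continuing position by position gives *yunket; check it forward:
Wikul: *yunket > yunkes > zunkes  (by unconditioned shift, unconditioned shift)
Yomekish: start from *yunket.
  rule 1 (unconditioned shift): yunket → yunhet
  rule 2 (vowel merger): yunhet → yunhit
  rule 3: no change — yunhit
  rule 4: no change — yunhit
  ⇒ Yomekish yunhit
No other proto-form is consistent with every reflex, so the reconstruction is *yunket.

*yunket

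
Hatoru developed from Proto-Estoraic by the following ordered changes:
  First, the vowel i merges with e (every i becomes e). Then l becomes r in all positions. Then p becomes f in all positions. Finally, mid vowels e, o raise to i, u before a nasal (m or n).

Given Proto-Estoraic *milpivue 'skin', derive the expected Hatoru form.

merfevue

Hatoru: *milpivue > melpevue > merpevue > merfevue  (by vowel merger, unconditioned shift, unconditioned shift)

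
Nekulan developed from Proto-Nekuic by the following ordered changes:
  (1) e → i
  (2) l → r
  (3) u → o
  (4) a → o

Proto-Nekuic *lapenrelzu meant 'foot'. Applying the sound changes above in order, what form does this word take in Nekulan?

Nekulan: *lapenrelzu
  lapenrelzu → lapinrilzu   [vowel merger]
  lapinrilzu → rapinrirzu   [unconditioned shift]
  rapinrirzu → rapinrirzo   [vowel merger]
  rapinrirzo → ropinrirzo   [vowel merger]
  giving Nekulan ropinrirzo.

ropinrirzo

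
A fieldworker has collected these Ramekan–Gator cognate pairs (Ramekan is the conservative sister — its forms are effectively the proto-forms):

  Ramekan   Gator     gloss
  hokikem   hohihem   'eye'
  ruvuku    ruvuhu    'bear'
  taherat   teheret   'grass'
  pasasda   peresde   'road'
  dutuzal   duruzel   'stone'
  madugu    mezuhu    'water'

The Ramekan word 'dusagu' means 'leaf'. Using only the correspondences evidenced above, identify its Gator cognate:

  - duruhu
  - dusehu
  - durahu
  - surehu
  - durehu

durehu

pasasda ~ peresde — Ramekan s corresponds to Gator r between vowels (before a back vowel).
taherat ~ teheret, pasasda ~ peresde — Ramekan a corresponds to Gator e after a consonant, before a consonant other than r, m, n, p, b, f, v.
madugu ~ mezuhu — Ramekan g corresponds to Gator h between vowels (before a back vowel).
Applying these to Ramekan 'dusagu':
  dusagu → duragu   (s→r between vowels (before a back vowel))
  duragu → duregu   (a→e after a consonant, before a consonant other than r, m, n, p, b, f, v)
  duregu → durehu   (g→h between vowels (before a back vowel))
So the Gator cognate is 'durehu'.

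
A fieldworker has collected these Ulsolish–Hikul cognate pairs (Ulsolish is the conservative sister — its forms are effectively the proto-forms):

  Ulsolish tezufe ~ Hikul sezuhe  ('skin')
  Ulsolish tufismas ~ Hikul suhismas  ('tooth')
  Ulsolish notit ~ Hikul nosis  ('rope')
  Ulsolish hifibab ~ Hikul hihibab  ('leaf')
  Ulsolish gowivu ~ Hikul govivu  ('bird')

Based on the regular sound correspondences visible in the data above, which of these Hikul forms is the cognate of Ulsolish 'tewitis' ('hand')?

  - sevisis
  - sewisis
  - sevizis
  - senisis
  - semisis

tezufe ~ sezuhe — Ulsolish t corresponds to Hikul s word-initially before a front vowel.
gowivu ~ govivu — Ulsolish w corresponds to Hikul v between vowels (before a front vowel).
notit ~ nosis — Ulsolish t corresponds to Hikul s between vowels (before a front vowel).
Applying these to Ulsolish 'tewitis':
  tewitis → sewitis   (t→s word-initially before a front vowel)
  sewitis → sevitis   (w→v between vowels (before a front vowel))
  sevitis → sevisis   (t→s between vowels (before a front vowel))
So the Hikul cognate is 'sevisis'.

sevisis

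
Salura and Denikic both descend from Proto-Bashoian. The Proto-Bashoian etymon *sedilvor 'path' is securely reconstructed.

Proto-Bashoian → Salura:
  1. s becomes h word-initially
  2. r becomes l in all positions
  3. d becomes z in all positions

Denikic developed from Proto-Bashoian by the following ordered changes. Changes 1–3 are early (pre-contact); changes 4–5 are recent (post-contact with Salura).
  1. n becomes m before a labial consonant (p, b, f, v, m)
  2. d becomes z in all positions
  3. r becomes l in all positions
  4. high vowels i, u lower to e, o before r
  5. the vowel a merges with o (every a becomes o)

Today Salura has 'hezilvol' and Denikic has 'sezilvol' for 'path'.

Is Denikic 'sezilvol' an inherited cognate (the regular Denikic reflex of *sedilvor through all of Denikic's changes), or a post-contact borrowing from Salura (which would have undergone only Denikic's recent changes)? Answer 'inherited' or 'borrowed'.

inherited

If inherited, *sedilvor would pass through all of Denikic's changes:
Denikic: *sedilvor
  sedilvor (rule 1 does not apply)
  sedilvor → sezilvor   [unconditioned shift]
  sezilvor → sezilvol   [unconditioned shift]
  sezilvol (rule 4 does not apply)
  sezilvol (rule 5 does not apply)
  giving Denikic sezilvol.
If borrowed from Salura 'hezilvol' after the early changes, it would undergo only the recent ones:
  rule 4 (pre-rhotic lowering): no change (hezilvol)
  rule 5 (vowel merger): no change (hezilvol)
  ⇒ as a loan: hezilvol
Denikic 'sezilvol' matches the inherited outcome exactly, so it is an inherited cognate, not a loan.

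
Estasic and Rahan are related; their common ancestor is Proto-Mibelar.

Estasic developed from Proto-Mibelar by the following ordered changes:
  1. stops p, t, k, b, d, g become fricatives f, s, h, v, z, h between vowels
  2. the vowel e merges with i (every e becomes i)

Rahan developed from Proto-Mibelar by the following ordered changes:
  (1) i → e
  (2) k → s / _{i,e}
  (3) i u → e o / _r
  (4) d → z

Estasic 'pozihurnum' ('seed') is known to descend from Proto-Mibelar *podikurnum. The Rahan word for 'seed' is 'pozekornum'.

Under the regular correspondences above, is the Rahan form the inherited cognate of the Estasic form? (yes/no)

Derive the expected Rahan reflex of *podikurnum:
Rahan: *podikurnum > podekurnum > podekornum > pozekornum  (by vowel merger, pre-rhotic lowering, unconditioned shift)
Rahan 'pozekornum' matches the regular reflex exactly, so the pair is cognate.

yes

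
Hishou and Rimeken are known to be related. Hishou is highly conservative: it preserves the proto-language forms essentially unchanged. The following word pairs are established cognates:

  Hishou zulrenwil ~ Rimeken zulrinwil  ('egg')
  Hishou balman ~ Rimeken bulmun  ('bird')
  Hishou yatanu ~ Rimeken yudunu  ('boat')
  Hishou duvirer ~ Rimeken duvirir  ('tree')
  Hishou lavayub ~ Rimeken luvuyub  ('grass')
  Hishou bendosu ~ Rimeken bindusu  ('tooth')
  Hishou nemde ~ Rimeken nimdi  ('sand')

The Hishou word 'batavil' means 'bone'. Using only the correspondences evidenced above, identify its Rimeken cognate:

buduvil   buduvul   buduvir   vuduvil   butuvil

balman ~ bulmun, yatanu ~ yudunu — Hishou a corresponds to Rimeken u after a consonant, before a consonant other than r, m, n, p, b, f, v.
yatanu ~ yudunu — Hishou t corresponds to Rimeken d between vowels (before a back vowel).
lavayub ~ luvuyub — Hishou a corresponds to Rimeken u after a consonant, before a labial obstruent.
Applying these to Hishou 'batavil':
  batavil → butavil   (a→u after a consonant, before a consonant other than r, m, n, p, b, f, v)
  butavil → budavil   (t→d between vowels (before a back vowel))
  budavil → buduvil   (a→u after a consonant, before a labial obstruent)
So the Rimeken cognate is 'buduvil'.

buduvil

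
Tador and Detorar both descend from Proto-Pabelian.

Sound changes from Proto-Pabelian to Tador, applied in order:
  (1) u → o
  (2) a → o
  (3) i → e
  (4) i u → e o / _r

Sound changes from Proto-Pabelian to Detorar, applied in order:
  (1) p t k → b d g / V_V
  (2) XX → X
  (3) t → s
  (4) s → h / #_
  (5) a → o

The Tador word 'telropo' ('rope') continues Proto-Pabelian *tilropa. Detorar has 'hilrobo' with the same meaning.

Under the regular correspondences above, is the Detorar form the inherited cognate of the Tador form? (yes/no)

Derive the expected Detorar reflex of *tilropa:
Detorar: start from *tilropa.
  rule 1 (intervocalic voicing): tilropa → tilroba
  rule 2: no change — tilroba
  rule 3 (unconditioned shift): tilroba → silroba
  rule 4 (debuccalisation): silroba → hilroba
  rule 5 (vowel merger): hilroba → hilrobo
  ⇒ Detorar hilrobo
Detorar 'hilrobo' matches the regular reflex exactly, so the pair is cognate.

yes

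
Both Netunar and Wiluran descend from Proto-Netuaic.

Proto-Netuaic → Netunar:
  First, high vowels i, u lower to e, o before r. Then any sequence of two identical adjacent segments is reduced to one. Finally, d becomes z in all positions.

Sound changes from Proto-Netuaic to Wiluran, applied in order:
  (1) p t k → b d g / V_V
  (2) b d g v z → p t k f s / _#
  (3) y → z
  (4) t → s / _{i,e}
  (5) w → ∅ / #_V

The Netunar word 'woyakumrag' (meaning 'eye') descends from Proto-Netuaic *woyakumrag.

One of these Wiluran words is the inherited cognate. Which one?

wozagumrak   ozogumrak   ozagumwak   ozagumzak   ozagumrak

ozagumrak

Wiluran: *woyakumrag
  woyakumrag → woyagumrag   [intervocalic voicing]
  woyagumrag → woyagumrak   [final devoicing]
  woyagumrak → wozagumrak   [unconditioned shift]
  wozagumrak (rule 4 does not apply)
  wozagumrak → ozagumrak   [glide loss]
  giving Wiluran ozagumrak.
The other candidates each miss or misapply at least one Wiluran change.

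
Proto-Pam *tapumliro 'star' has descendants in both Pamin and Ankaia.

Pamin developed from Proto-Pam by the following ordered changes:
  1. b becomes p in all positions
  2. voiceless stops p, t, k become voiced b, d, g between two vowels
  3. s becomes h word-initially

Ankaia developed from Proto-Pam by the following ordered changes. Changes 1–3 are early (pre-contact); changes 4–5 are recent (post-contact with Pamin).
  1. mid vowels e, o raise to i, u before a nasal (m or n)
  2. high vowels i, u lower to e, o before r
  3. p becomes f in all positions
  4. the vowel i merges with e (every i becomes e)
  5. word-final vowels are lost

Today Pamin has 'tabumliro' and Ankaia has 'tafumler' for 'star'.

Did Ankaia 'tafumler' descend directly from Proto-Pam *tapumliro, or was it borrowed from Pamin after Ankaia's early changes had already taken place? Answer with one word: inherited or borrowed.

If inherited, *tapumliro would pass through all of Ankaia's changes:
Ankaia: *tapumliro > tapumlero > tafumlero > tafumler  (by pre-rhotic lowering, unconditioned shift, apocope)
If borrowed from Pamin 'tabumliro' after the early changes, it would undergo only the recent ones:
  rule 4 (vowel merger): tabumliro → tabumlero
  rule 5 (apocope): tabumlero → tabumler
  ⇒ as a loan: tabumler
Ankaia 'tafumler' matches the inherited outcome exactly, so it is an inherited cognate, not a loan.

inherited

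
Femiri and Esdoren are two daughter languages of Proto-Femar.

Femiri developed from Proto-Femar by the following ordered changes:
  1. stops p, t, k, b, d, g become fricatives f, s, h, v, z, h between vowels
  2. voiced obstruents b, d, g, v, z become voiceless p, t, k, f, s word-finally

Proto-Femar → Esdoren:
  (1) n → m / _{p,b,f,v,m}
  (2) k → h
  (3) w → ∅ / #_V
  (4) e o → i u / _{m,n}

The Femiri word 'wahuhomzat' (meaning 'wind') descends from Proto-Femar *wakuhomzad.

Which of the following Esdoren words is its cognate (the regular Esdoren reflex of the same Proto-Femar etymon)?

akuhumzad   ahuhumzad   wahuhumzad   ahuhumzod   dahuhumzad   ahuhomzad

Esdoren: start from *wakuhomzad.
  rule 1: no change — wakuhomzad
  rule 2 (unconditioned shift): wakuhomzad → wahuhomzad
  rule 3 (glide loss): wahuhomzad → ahuhomzad
  rule 4 (pre-nasal raising): ahuhomzad → ahuhumzad
  ⇒ Esdoren ahuhumzad

ahuhumzad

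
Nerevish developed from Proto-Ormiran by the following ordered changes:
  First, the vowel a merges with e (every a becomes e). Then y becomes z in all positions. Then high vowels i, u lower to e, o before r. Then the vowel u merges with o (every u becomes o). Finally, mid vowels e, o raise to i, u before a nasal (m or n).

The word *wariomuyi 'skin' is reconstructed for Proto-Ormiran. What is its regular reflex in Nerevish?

Nerevish: *wariomuyi
  wariomuyi → weriomuyi   [vowel merger]
  weriomuyi → weriomuzi   [unconditioned shift]
  weriomuzi (rule 3 does not apply)
  weriomuzi → weriomozi   [vowel merger]
  weriomozi → weriumozi   [pre-nasal raising]
  giving Nerevish weriumozi.

weriumozi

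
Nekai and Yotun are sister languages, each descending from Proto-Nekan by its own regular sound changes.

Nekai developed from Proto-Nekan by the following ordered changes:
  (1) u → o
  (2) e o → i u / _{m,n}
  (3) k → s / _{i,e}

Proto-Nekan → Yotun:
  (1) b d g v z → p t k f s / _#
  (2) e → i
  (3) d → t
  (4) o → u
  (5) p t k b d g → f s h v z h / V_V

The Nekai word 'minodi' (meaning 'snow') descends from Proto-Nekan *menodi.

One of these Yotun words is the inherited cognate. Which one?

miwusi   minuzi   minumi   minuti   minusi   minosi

Yotun: *menodi > minodi > minoti > minuti > minusi  (by vowel merger, unconditioned shift, vowel merger, intervocalic lenition)
Among the options, 'minusi' alone shows every Yotun change applied in order.

minusi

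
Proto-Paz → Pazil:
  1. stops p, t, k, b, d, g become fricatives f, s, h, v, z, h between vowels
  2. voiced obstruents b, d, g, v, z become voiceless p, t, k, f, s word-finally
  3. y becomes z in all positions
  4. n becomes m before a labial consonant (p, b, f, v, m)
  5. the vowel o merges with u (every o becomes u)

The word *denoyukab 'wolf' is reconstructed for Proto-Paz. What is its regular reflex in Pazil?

Pazil: start from *denoyukab.
  rule 1 (intervocalic lenition): denoyukab → denoyuhab
  rule 2 (final devoicing): denoyuhab → denoyuhap
  rule 3 (unconditioned shift): denoyuhap → denozuhap
  rule 4: no change — denozuhap
  rule 5 (vowel merger): denozuhap → denuzuhap
  ⇒ Pazil denuzuhap

denuzuhap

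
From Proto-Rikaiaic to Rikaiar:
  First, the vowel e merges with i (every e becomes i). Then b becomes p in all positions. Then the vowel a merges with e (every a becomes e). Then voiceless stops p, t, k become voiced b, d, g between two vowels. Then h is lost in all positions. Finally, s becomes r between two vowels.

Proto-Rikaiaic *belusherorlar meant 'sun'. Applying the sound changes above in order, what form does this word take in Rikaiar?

Rikaiar: start from *belusherorlar.
  rule 1 (vowel merger): belusherorlar → bilushirorlar
  rule 2 (unconditioned shift): bilushirorlar → pilushirorlar
  rule 3 (vowel merger): pilushirorlar → pilushirorler
  rule 4: no change — pilushirorler
  rule 5 (h-loss): pilushirorler → pilusirorler
  rule 6 (rhotacism): pilusirorler → pilurirorler
  ⇒ Rikaiar pilurirorler

pilurirorler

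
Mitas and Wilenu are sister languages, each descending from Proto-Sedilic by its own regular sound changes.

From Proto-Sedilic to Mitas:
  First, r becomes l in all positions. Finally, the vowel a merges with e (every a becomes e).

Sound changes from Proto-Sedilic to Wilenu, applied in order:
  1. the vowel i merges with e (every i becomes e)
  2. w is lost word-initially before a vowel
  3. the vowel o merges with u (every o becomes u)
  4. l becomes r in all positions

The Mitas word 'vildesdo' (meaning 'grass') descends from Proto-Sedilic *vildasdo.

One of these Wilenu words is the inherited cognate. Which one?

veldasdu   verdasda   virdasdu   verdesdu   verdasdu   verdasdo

Wilenu: *vildasdo > veldasdo > veldasdu > verdasdu  (by vowel merger, vowel merger, unconditioned shift)

verdasdu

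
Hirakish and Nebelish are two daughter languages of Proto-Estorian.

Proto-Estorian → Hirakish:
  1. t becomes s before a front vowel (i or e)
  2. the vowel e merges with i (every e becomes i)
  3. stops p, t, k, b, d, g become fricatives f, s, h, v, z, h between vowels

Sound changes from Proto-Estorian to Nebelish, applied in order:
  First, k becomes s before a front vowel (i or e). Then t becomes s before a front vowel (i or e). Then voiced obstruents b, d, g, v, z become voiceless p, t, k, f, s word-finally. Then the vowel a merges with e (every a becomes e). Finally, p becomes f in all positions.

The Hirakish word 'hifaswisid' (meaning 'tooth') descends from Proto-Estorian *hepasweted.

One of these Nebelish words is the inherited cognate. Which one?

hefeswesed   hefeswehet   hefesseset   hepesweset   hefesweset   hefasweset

hefesweset

Nebelish: start from *hepasweted.
  rule 1: no change — hepasweted
  rule 2 (palatalisation): hepasweted → hepaswesed
  rule 3 (final devoicing): hepaswesed → hepasweset
  rule 4 (vowel merger): hepasweset → hepesweset
  rule 5 (unconditioned shift): hepesweset → hefesweset
  ⇒ Nebelish hefesweset
Only 'hefesweset' matches the regular Nebelish development of *hepasweted.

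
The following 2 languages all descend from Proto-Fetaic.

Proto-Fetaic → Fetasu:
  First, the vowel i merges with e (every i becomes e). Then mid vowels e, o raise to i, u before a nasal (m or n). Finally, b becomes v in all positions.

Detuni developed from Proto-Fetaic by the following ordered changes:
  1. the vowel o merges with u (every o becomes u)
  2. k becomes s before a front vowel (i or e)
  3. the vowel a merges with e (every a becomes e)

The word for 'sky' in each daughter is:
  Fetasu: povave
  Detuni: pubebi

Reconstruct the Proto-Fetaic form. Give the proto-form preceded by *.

*pobabi

Position 4: Fetasu has a, Detuni has e. Fetasu preserves a here (none of its changes turn any other segment into a), so the proto-segment is *a.
Position 6: Fetasu has e, Detuni has i. Detuni preserves i here (none of its changes turn any other segment into i), so the proto-segment is *i.
Position 2: Fetasu has o, Detuni has u. Fetasu preserves o here (none of its changes turn any other segment into o), so the proto-segment is *o.
Verify the candidate proto-form against each daughter:
Fetasu: start from *pobabi.
  rule 1 (vowel merger): pobabi → pobabe
  rule 2: no change — pobabe
  rule 3 (unconditioned shift): pobabe → povave
  ⇒ Fetasu povave
Detuni: *pobabi
  pobabi → pubabi   [vowel merger]
  pubabi (rule 2 does not apply)
  pubabi → pubebi   [vowel merger]
  giving Detuni pubebi.
*pobabi is the unique common source.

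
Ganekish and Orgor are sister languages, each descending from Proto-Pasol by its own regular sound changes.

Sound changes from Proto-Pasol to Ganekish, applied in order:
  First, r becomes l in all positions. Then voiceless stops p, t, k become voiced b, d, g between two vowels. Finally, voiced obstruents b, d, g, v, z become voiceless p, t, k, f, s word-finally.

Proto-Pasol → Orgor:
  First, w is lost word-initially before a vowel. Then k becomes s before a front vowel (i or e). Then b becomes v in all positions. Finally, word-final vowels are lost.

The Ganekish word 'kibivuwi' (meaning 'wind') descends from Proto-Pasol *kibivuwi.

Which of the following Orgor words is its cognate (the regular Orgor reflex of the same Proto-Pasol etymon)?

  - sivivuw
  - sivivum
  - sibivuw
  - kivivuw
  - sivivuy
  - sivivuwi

Orgor: start from *kibivuwi.
  rule 1: no change — kibivuwi
  rule 2 (palatalisation): kibivuwi → sibivuwi
  rule 3 (unconditioned shift): sibivuwi → sivivuwi
  rule 4 (apocope): sivivuwi → sivivuw
  ⇒ Orgor sivivuw
The other candidates each miss or misapply at least one Orgor change.

sivivuw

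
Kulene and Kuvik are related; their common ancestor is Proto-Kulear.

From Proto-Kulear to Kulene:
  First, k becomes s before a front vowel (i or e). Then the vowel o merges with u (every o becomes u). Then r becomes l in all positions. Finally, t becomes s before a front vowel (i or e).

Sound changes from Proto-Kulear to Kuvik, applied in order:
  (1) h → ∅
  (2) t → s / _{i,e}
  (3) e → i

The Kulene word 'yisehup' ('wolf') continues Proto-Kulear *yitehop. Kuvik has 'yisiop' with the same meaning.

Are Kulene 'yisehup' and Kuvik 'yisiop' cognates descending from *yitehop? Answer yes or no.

yes

Derive the expected Kuvik reflex of *yitehop:
Kuvik: *yitehop
  yitehop → yiteop   [h-loss]
  yiteop → yiseop   [palatalisation]
  yiseop → yisiop   [vowel merger]
  giving Kuvik yisiop.
Kuvik 'yisiop' matches the regular reflex exactly, so the pair is cognate.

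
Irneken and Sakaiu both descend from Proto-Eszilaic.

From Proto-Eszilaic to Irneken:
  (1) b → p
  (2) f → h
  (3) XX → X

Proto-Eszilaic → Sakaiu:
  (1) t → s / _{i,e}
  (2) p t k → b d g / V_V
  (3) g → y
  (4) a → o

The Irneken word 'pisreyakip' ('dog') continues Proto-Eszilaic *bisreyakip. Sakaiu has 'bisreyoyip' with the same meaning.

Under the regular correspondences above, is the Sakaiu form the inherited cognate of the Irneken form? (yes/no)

Derive the expected Sakaiu reflex of *bisreyakip:
Sakaiu: *bisreyakip
  bisreyakip (rule 1 does not apply)
  bisreyakip → bisreyagip   [intervocalic voicing]
  bisreyagip → bisreyayip   [unconditioned shift]
  bisreyayip → bisreyoyip   [vowel merger]
  giving Sakaiu bisreyoyip.
Sakaiu 'bisreyoyip' matches the regular reflex exactly, so the pair is cognate.

yes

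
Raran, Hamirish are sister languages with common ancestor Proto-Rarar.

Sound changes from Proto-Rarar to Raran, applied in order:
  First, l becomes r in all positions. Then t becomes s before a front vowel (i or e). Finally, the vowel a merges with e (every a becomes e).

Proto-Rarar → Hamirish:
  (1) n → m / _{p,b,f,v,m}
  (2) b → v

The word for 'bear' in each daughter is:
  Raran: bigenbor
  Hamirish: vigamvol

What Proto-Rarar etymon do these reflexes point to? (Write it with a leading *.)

*biganbol

Position 8: Raran has r, Hamirish has l. Hamirish preserves l here (none of its changes turn any other segment into l), so the proto-segment is *l.
Position 6: Raran has b, Hamirish has v. Raran preserves b here (none of its changes turn any other segment into b), so the proto-segment is *b.
Continuing position by position gives *biganbol; check it forward:
Raran: start from *biganbol.
  rule 1 (unconditioned shift): biganbol → biganbor
  rule 2: no change — biganbor
  rule 3 (vowel merger): biganbor → bigenbor
  ⇒ Raran bigenbor
Hamirish: start from *biganbol.
  rule 1 (nasal place assimilation): biganbol → bigambol
  rule 2 (unconditioned shift): bigambol → vigamvol
  ⇒ Hamirish vigamvol
No other proto-form is consistent with every reflex, so the reconstruction is *biganbol.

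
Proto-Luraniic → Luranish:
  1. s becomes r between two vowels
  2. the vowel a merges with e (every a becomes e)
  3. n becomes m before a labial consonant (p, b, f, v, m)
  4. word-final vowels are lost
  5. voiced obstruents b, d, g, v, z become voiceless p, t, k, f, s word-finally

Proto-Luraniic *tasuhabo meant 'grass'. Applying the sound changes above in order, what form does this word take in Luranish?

teruhep

Luranish: *tasuhabo
  tasuhabo → taruhabo   [rhotacism]
  taruhabo → teruhebo   [vowel merger]
  teruhebo (rule 3 does not apply)
  teruhebo → teruheb   [apocope]
  teruheb → teruhep   [final devoicing]
  giving Luranish teruhep.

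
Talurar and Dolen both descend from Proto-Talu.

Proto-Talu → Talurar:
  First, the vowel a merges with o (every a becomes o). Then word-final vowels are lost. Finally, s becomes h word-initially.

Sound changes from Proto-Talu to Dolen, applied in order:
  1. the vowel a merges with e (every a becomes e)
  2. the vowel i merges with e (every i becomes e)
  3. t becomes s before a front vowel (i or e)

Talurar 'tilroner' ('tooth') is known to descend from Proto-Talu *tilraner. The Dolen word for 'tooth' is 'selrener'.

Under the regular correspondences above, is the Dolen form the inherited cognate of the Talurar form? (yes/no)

Derive the expected Dolen reflex of *tilraner:
Dolen: start from *tilraner.
  rule 1 (vowel merger): tilraner → tilrener
  rule 2 (vowel merger): tilrener → telrener
  rule 3 (palatalisation): telrener → selrener
  ⇒ Dolen selrener
Dolen 'selrener' matches the regular reflex exactly, so the pair is cognate.

yes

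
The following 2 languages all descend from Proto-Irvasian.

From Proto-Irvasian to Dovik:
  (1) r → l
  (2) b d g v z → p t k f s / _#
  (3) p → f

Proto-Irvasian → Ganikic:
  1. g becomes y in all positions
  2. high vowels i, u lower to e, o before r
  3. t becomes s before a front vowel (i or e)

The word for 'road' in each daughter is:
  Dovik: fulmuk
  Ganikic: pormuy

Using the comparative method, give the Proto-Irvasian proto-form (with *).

*purmug

Position 6: Dovik has k, Ganikic has y. Taking the neighbouring segments as reconstructed: Dovik k could go back to *k or *g; Ganikic y could go back to *g or *y — the one source consistent with every daughter is *g.
Position 3: Dovik has l, Ganikic has r. Ganikic preserves r here (none of its changes turn any other segment into r), so the proto-segment is *r.
Continuing position by position gives *purmug; check it forward:
Dovik: start from *purmug.
  rule 1 (unconditioned shift): purmug → pulmug
  rule 2 (final devoicing): pulmug → pulmuk
  rule 3 (unconditioned shift): pulmuk → fulmuk
  ⇒ Dovik fulmuk
Ganikic: *purmug > purmuy > pormuy  (by unconditioned shift, pre-rhotic lowering)
*purmug is the unique common source.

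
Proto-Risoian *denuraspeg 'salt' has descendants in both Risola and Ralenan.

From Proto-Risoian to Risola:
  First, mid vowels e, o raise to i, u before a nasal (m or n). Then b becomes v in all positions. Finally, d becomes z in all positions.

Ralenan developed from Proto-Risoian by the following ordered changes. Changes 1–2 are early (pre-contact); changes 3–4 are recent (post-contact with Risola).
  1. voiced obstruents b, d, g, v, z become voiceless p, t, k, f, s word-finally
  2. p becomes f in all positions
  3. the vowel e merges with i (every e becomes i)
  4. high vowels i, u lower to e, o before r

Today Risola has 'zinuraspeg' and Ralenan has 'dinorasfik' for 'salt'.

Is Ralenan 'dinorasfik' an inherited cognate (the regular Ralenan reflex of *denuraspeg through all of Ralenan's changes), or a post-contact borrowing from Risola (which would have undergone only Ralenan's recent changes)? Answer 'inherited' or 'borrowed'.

If inherited, *denuraspeg would pass through all of Ralenan's changes:
Ralenan: *denuraspeg > denuraspek > denurasfek > dinurasfik > dinorasfik  (by final devoicing, unconditioned shift, vowel merger, pre-rhotic lowering)
If borrowed from Risola 'zinuraspeg' after the early changes, it would undergo only the recent ones:
  rule 3 (vowel merger): zinuraspeg → zinuraspig
  rule 4 (pre-rhotic lowering): zinuraspig → zinoraspig
  ⇒ as a loan: zinoraspig
Ralenan 'dinorasfik' matches the inherited outcome exactly, so it is an inherited cognate, not a loan.

inherited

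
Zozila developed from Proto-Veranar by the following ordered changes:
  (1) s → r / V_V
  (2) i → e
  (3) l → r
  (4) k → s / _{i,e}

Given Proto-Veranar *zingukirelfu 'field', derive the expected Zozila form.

Zozila: *zingukirelfu > zengukerelfu > zengukererfu > zengusererfu  (by vowel merger, unconditioned shift, palatalisation)

zengusererfu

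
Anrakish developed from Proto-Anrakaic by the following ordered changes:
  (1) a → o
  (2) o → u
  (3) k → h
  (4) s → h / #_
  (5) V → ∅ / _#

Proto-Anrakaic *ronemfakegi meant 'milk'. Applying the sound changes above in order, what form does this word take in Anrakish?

Anrakish: *ronemfakegi > ronemfokegi > runemfukegi > runemfuhegi > runemfuheg  (by vowel merger, vowel merger, unconditioned shift, apocope)

runemfuheg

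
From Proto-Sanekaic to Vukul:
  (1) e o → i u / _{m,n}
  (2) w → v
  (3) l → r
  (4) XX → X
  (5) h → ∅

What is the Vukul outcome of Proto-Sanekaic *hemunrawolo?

Vukul: *hemunrawolo
  hemunrawolo → himunrawolo   [pre-nasal raising]
  himunrawolo → himunravolo   [unconditioned shift]
  himunravolo → himunravoro   [unconditioned shift]
  himunravoro (rule 4 does not apply)
  himunravoro → imunravoro   [h-loss]
  giving Vukul imunravoro.

imunravoro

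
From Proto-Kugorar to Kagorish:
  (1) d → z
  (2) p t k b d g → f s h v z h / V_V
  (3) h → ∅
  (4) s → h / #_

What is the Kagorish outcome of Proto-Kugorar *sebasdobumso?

hevaszovumso

Kagorish: *sebasdobumso
  sebasdobumso → sebaszobumso   [unconditioned shift]
  sebaszobumso → sevaszovumso   [intervocalic lenition]
  sevaszovumso (rule 3 does not apply)
  sevaszovumso → hevaszovumso   [debuccalisation]
  giving Kagorish hevaszovumso.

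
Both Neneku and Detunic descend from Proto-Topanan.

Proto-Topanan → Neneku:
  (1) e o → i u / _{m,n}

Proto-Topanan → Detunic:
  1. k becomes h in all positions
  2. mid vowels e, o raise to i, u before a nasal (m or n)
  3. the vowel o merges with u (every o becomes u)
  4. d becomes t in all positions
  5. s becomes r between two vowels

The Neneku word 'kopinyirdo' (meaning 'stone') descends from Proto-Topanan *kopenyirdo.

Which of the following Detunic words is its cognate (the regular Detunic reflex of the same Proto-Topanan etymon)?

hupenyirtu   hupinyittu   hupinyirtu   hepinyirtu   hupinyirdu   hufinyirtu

hupinyirtu

Detunic: *kopenyirdo > hopenyirdo > hopinyirdo > hupinyirdu > hupinyirtu  (by unconditioned shift, pre-nasal raising, vowel merger, unconditioned shift)
The other candidates each miss or misapply at least one Detunic change.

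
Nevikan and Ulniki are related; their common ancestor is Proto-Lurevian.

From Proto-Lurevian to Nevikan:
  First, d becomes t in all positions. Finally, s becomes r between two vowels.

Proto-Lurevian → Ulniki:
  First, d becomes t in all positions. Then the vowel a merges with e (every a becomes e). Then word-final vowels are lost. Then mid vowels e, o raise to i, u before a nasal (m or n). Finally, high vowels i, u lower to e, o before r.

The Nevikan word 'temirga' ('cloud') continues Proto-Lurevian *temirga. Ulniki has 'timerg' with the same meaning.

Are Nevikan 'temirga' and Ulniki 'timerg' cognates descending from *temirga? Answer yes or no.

Derive the expected Ulniki reflex of *temirga:
Ulniki: *temirga > temirge > temirg > timirg > timerg  (by vowel merger, apocope, pre-nasal raising, pre-rhotic lowering)
Ulniki 'timerg' matches the regular reflex exactly, so the pair is cognate.

yes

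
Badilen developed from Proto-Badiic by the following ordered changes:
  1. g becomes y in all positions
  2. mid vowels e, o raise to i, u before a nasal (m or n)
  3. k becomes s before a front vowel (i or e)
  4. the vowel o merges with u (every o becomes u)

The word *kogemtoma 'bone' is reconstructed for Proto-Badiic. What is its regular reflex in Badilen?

Badilen: *kogemtoma > koyemtoma > koyimtuma > kuyimtuma  (by unconditioned shift, pre-nasal raising, vowel merger)

kuyimtuma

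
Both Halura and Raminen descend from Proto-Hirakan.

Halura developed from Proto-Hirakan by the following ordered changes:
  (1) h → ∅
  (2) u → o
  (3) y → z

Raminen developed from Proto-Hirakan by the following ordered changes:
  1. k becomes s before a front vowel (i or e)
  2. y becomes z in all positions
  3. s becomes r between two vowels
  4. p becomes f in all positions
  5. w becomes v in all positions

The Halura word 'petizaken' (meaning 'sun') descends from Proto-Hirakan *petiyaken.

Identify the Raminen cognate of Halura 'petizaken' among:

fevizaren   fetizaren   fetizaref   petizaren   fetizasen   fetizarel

Raminen: *petiyaken
  petiyaken → petiyasen   [palatalisation]
  petiyasen → petizasen   [unconditioned shift]
  petizasen → petizaren   [rhotacism]
  petizaren → fetizaren   [unconditioned shift]
  fetizaren (rule 5 does not apply)
  giving Raminen fetizaren.
Among the options, 'fetizaren' alone shows every Raminen change applied in order.

fetizaren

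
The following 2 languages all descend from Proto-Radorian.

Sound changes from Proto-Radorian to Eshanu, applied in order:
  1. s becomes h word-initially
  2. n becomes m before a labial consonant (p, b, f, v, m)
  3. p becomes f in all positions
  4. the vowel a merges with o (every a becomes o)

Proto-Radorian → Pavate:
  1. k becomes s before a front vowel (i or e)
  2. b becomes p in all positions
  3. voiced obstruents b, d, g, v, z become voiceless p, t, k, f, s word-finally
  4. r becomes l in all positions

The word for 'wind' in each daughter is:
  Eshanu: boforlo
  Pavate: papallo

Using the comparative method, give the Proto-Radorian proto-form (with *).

Position 5: Eshanu has r, Pavate has l. Eshanu preserves r here (none of its changes turn any other segment into r), so the proto-segment is *r.
Position 2: Eshanu has o, Pavate has a. Pavate preserves a here (none of its changes turn any other segment into a), so the proto-segment is *a.
Continuing position by position gives *baparlo; check it forward:
Eshanu: *baparlo > bafarlo > boforlo  (by unconditioned shift, vowel merger)
Pavate: *baparlo > paparlo > papallo  (by unconditioned shift, unconditioned shift)
Only *baparlo yields all of Eshanu boforlo, Pavate papallo.

*baparlo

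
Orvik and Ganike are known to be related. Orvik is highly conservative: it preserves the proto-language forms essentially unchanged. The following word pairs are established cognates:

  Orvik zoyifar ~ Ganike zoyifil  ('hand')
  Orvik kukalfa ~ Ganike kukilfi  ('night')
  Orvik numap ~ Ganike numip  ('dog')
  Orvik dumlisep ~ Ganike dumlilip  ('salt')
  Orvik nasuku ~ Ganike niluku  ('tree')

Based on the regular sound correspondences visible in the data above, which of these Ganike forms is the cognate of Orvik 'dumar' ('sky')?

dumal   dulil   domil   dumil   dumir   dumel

dumil

zoyifar ~ zoyifil — Orvik a corresponds to Ganike i after a consonant, before r.
zoyifar ~ zoyifil — Orvik r corresponds to Ganike l word-finally.
Applying these to Orvik 'dumar':
  dumar → dumir   (a→i after a consonant, before r)
  dumir → dumil   (r→l word-finally)
So the Ganike cognate is 'dumil'.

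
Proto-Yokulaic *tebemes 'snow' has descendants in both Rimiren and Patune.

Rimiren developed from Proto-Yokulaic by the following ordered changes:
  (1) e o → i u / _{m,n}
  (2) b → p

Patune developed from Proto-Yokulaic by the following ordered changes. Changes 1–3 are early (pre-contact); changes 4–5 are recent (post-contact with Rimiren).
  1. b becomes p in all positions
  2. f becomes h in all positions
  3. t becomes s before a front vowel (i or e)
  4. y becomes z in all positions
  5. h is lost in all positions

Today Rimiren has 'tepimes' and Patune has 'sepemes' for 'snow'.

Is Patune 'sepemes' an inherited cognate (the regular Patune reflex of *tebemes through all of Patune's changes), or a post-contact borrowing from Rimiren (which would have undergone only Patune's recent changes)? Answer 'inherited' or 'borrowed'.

inherited

If inherited, *tebemes would pass through all of Patune's changes:
Patune: *tebemes
  tebemes → tepemes   [unconditioned shift]
  tepemes (rule 2 does not apply)
  tepemes → sepemes   [palatalisation]
  sepemes (rule 4 does not apply)
  sepemes (rule 5 does not apply)
  giving Patune sepemes.
If borrowed from Rimiren 'tepimes' after the early changes, it would undergo only the recent ones:
  rule 4 (unconditioned shift): no change (tepimes)
  rule 5 (h-loss): no change (tepimes)
  ⇒ as a loan: tepimes
Patune 'sepemes' matches the inherited outcome exactly, so it is an inherited cognate, not a loan.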